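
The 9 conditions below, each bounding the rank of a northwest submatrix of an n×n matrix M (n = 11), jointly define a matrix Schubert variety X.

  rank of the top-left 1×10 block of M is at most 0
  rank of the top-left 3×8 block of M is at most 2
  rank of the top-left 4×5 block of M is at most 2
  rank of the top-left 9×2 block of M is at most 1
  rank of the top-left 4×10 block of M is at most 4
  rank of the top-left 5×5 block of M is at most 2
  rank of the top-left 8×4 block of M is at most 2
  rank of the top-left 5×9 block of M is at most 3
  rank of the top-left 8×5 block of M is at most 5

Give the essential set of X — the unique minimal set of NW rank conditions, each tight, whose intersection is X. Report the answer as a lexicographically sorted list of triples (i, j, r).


Propagating the 9 rank bounds to every northwest block:

  i=1: 0 0 0 0 0 0 0 0 0 0 1
  i=2: 1 1 1 1 1 1 1 1 1 1 2
  i=3: 1 1 2 2 2 2 2 2 2 2 3
  i=4: 1 1 2 2 2 3 3 3 3 3 4
  i=5: 1 1 2 2 2 3 3 3 3 4 5
  i=6: 1 1 2 2 3 4 4 4 4 5 6
  i=7: 1 1 2 2 3 4 5 5 5 6 7
  i=8: 1 1 2 2 3 4 5 6 6 7 8
  i=9: 1 1 2 3 4 5 6 7 7 8 9
  i=10: 1 2 3 4 5 6 7 8 8 9 10
  i=11: 1 2 3 4 5 6 7 8 9 10 11

reading off 1-entries of Δ²R: w = (11, 1, 3, 6, 10, 5, 7, 8, 4, 2, 9).

5 SE-corners of the 27-cell Rothe diagram give Ess(w):

[(1, 10, 0), (5, 5, 2), (5, 9, 3), (8, 4, 2), (9, 2, 1)]


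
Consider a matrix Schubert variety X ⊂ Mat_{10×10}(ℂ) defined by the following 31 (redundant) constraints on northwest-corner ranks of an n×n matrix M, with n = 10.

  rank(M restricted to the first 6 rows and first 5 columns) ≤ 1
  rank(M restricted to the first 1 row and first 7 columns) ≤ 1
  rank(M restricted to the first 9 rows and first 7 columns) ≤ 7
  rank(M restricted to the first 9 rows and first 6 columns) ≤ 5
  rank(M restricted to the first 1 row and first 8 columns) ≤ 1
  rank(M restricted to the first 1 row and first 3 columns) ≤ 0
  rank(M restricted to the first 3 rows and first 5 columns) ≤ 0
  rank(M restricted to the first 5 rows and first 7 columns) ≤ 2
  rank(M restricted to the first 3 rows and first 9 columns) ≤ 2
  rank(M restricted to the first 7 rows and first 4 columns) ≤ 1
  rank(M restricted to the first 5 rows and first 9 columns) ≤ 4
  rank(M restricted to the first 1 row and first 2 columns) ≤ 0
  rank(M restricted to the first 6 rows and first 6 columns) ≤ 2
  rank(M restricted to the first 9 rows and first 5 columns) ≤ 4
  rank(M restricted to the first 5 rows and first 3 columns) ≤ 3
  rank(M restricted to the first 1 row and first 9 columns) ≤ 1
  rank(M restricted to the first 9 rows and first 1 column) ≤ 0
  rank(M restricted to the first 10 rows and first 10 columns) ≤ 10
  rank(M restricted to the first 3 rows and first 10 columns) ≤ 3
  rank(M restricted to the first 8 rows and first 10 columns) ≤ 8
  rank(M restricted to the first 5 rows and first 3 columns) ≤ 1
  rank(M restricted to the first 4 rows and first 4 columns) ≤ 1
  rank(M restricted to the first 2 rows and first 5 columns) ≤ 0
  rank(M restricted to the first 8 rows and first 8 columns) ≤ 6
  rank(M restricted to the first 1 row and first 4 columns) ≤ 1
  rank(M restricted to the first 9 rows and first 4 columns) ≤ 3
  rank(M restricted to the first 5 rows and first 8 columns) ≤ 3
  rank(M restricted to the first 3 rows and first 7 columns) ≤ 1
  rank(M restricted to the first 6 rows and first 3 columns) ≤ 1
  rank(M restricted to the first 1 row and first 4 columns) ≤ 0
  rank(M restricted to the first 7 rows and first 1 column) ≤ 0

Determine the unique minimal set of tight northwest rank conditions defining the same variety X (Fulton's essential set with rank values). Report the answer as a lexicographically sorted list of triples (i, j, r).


Rank table r_w(10×10) implied by the 31 constraints:

  R[1]: 0 0 0 0 0 1 1 1 1 1
  R[2]: 0 0 0 0 0 1 1 2 2 2
  R[3]: 0 0 0 0 0 1 1 2 2 3
  R[4]: 0 1 1 1 1 2 2 3 3 4
  R[5]: 0 1 1 1 1 2 2 3 4 5
  R[6]: 0 1 1 1 1 2 3 4 5 6
  R[7]: 0 1 1 1 2 3 4 5 6 7
  R[8]: 0 1 2 2 3 4 5 6 7 8
  R[9]: 0 1 2 3 4 5 6 7 8 9
  R[10]: 1 2 3 4 5 6 7 8 9 10

hence w(1..10) = (6, 8, 10, 2, 9, 7, 5, 3, 4, 1).

Fulton essential set (7 of the 33 Rothe cells):

[(3, 5, 0), (3, 7, 1), (3, 9, 2), (5, 7, 2), (6, 5, 1), (7, 4, 1), (9, 1, 0)]


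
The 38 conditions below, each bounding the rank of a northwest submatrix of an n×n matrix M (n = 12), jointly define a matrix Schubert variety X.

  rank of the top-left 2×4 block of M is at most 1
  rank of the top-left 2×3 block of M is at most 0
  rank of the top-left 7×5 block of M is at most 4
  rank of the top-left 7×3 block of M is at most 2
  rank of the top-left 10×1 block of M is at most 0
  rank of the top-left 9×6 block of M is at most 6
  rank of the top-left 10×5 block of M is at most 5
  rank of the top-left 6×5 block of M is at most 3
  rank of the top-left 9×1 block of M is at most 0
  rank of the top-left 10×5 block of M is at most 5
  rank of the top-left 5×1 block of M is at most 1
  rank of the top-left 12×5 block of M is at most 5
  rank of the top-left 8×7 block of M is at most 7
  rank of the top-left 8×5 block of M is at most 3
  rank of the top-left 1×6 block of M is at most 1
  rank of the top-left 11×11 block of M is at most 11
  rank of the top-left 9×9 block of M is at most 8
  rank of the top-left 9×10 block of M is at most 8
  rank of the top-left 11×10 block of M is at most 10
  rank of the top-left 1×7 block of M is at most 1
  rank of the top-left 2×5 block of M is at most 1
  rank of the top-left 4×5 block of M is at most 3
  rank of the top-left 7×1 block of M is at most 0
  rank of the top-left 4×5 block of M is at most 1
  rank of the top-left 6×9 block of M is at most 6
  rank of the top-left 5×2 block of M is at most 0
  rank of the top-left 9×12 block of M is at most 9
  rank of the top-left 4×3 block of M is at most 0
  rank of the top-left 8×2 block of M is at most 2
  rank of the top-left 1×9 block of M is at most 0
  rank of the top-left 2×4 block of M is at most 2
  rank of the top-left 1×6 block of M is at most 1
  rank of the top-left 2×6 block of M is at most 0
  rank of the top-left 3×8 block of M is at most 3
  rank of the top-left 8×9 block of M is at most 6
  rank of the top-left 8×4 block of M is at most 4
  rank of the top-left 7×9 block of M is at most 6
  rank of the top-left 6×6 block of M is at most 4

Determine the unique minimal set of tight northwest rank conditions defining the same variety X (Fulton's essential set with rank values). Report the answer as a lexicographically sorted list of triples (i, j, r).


Computing R[i][j] = min implied NW-rank bound (n=12, 38 conditions):

  i=1: 0  0  0  0  0  0  0  0  0  1  1  1
  i=2: 0  0  0  0  0  0  1  1  1  2  2  2
  i=3: 0  0  0  1  1  1  2  2  2  3  3  3
  i=4: 0  0  0  1  1  2  3  3  3  4  4  4
  i=5: 0  0  1  2  2  3  4  4  4  5  5  5
  i=6: 0  1  2  3  3  4  5  5  5  6  6  6
  i=7: 0  1  2  3  3  4  5  6  6  7  7  7
  i=8: 0  1  2  3  3  4  5  6  6  7  8  8
  i=9: 0  1  2  3  4  5  6  7  7  8  9  9
  i=10: 0  1  2  3  4  5  6  7  8  9  10  10
  i=11: 1  2  3  4  5  6  7  8  9  10  11  11
  i=12: 1  2  3  4  5  6  7  8  9  10  11  12

reading off 1-entries of Δ²R: w = (10, 7, 4, 6, 3, 2, 8, 11, 5, 9, 1, 12).

8 SE-corners of the 32-cell Rothe diagram give Ess(w):

[(1, 9, 0), (2, 6, 0), (4, 3, 0), (4, 5, 1), (5, 2, 0), (8, 5, 3), (8, 9, 6), (10, 1, 0)]


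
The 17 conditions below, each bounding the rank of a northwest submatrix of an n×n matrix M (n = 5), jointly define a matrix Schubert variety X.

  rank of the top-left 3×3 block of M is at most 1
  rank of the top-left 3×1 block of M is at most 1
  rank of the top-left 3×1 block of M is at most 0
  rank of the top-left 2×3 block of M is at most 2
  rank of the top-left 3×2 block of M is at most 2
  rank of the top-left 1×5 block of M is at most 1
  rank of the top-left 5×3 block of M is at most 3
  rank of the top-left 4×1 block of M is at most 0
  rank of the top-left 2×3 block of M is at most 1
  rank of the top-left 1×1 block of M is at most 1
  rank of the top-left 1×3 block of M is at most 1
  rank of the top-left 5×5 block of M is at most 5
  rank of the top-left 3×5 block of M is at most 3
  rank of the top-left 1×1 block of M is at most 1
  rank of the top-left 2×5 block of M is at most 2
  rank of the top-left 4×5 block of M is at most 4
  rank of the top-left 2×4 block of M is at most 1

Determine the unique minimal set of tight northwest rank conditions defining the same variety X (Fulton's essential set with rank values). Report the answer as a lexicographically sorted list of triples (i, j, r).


Propagating the 17 rank bounds to every northwest block:

  0 | 1 | 1 | 1 | 1
  0 | 1 | 1 | 1 | 2
  0 | 1 | 1 | 2 | 3
  0 | 1 | 2 | 3 | 4
  1 | 2 | 3 | 4 | 5

hence w(1..5) = (2, 5, 4, 3, 1).

Rothe diagram D(w) (7 cells), 3 SE-corners (essential conditions):

[(2, 4, 1), (3, 3, 1), (4, 1, 0)]


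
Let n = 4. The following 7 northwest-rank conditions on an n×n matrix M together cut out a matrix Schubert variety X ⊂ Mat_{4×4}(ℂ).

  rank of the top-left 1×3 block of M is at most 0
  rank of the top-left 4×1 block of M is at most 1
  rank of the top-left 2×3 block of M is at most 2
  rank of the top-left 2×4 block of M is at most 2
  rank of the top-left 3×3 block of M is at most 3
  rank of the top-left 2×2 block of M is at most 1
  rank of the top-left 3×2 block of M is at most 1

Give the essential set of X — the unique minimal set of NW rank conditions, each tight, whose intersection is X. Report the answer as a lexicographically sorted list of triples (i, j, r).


Computing R[i][j] = min implied NW-rank bound (n=4, 7 conditions):

  R[1]: 0 0 0 1
  R[2]: 1 1 1 2
  R[3]: 1 1 2 3
  R[4]: 1 2 3 4

so w = (4, 1, 3, 2).

ℓ(w)=4; the 2 essential cells (i,j,r):

[(1, 3, 0), (3, 2, 1)]


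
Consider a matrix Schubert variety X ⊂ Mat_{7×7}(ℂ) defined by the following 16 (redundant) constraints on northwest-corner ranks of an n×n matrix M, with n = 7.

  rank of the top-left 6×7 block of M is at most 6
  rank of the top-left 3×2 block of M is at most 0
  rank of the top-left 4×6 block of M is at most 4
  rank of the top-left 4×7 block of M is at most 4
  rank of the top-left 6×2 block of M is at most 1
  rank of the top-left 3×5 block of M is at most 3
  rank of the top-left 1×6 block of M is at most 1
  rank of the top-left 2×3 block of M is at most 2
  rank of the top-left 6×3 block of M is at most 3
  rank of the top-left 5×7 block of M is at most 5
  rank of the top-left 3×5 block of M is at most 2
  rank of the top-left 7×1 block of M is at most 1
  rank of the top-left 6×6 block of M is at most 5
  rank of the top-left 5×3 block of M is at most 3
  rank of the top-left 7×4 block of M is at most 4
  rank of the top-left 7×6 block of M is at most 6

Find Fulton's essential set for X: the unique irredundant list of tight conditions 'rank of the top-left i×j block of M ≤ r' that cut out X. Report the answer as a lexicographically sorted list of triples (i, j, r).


Propagating the 16 rank bounds to every northwest block:

  row 1: 0 0 1 1 1 1 1
  row 2: 0 0 1 2 2 2 2
  row 3: 0 0 1 2 2 3 3
  row 4: 1 1 2 3 3 4 4
  row 5: 1 1 2 3 4 5 5
  row 6: 1 1 2 3 4 5 6
  row 7: 1 2 3 4 5 6 7

reading off 1-entries of Δ²R: w = (3, 4, 6, 1, 5, 7, 2).

3 SE-corners of the 9-cell Rothe diagram give Ess(w):

[(3, 2, 0), (3, 5, 2), (6, 2, 1)]


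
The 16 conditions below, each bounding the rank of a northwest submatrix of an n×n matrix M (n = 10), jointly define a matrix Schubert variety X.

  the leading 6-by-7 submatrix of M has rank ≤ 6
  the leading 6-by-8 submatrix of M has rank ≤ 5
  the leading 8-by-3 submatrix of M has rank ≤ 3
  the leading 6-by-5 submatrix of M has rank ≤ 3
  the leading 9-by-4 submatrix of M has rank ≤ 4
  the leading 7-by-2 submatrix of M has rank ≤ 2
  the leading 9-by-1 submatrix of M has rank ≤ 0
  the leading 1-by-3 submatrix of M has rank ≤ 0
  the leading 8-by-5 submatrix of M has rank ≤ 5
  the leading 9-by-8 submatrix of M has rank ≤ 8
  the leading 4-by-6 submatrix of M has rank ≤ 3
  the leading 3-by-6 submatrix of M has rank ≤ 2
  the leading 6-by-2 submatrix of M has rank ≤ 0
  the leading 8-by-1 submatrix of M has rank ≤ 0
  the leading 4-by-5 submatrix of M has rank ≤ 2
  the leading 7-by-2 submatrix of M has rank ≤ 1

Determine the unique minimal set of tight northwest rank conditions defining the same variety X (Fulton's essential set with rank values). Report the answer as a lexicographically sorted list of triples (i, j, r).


Computing R[i][j] = min implied NW-rank bound (n=10, 16 conditions):

  0 0 0 1 1 1 1 1 1 1
  0 0 1 2 2 2 2 2 2 2
  0 0 1 2 2 2 3 3 3 3
  0 0 1 2 2 3 4 4 4 4
  0 0 1 2 3 4 5 5 5 5
  0 0 1 2 3 4 5 5 6 6
  0 1 2 3 4 5 6 6 7 7
  0 1 2 3 4 5 6 7 8 8
  0 1 2 3 4 5 6 7 8 9
  1 2 3 4 5 6 7 8 9 10

reading off 1-entries of Δ²R: w = (4, 3, 7, 6, 5, 9, 2, 8, 10, 1).

Fulton essential set (6 of the 20 Rothe cells):

[(1, 3, 0), (3, 6, 2), (4, 5, 2), (6, 2, 0), (6, 8, 5), (9, 1, 0)]


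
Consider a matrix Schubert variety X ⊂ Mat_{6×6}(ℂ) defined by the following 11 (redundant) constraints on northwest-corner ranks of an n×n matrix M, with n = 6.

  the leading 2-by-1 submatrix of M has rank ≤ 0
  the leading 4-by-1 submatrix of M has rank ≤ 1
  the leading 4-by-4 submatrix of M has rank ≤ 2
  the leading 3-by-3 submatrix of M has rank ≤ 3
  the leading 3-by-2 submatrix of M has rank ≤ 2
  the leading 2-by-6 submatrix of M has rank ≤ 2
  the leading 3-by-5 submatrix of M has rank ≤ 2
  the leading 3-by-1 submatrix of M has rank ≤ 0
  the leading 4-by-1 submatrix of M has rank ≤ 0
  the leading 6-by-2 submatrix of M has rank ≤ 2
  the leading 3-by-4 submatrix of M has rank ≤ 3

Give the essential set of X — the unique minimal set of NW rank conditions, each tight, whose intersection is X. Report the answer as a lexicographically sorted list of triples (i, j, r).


Reconstructing r_w from the 11 given conditions:

  row 1: 0  1  1  1  1  1
  row 2: 0  1  2  2  2  2
  row 3: 0  1  2  2  2  3
  row 4: 0  1  2  2  3  4
  row 5: 1  2  3  3  4  5
  row 6: 1  2  3  4  5  6

reading off 1-entries of Δ²R: w = (2, 3, 6, 5, 1, 4).

Fulton essential set (3 of the 7 Rothe cells):

[(3, 5, 2), (4, 1, 0), (4, 4, 2)]


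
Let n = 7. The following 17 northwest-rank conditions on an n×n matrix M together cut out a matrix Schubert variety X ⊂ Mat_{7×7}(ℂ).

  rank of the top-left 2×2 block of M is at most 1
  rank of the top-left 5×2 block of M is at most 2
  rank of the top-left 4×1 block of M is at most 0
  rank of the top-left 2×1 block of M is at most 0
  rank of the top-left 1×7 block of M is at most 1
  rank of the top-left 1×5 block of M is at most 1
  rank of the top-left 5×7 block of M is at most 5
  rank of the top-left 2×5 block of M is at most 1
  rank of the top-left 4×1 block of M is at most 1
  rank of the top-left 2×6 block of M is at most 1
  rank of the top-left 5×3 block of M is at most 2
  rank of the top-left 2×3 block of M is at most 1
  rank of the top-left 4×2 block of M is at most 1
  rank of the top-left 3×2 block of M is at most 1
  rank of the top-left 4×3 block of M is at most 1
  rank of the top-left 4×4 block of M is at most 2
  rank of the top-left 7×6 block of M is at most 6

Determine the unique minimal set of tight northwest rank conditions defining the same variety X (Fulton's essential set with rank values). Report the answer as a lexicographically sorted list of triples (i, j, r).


Rank table r_w(7×7) implied by the 17 constraints:

  row 1: 0 | 1 | 1 | 1 | 1 | 1 | 1
  row 2: 0 | 1 | 1 | 1 | 1 | 1 | 2
  row 3: 0 | 1 | 1 | 2 | 2 | 2 | 3
  row 4: 0 | 1 | 1 | 2 | 3 | 3 | 4
  row 5: 1 | 2 | 2 | 3 | 4 | 4 | 5
  row 6: 1 | 2 | 3 | 4 | 5 | 5 | 6
  row 7: 1 | 2 | 3 | 4 | 5 | 6 | 7

second differences of R give the permutation w = (2, 7, 4, 5, 1, 3, 6).

|D(w)|=10, |Ess(w)|=3:

[(2, 6, 1), (4, 1, 0), (4, 3, 1)]


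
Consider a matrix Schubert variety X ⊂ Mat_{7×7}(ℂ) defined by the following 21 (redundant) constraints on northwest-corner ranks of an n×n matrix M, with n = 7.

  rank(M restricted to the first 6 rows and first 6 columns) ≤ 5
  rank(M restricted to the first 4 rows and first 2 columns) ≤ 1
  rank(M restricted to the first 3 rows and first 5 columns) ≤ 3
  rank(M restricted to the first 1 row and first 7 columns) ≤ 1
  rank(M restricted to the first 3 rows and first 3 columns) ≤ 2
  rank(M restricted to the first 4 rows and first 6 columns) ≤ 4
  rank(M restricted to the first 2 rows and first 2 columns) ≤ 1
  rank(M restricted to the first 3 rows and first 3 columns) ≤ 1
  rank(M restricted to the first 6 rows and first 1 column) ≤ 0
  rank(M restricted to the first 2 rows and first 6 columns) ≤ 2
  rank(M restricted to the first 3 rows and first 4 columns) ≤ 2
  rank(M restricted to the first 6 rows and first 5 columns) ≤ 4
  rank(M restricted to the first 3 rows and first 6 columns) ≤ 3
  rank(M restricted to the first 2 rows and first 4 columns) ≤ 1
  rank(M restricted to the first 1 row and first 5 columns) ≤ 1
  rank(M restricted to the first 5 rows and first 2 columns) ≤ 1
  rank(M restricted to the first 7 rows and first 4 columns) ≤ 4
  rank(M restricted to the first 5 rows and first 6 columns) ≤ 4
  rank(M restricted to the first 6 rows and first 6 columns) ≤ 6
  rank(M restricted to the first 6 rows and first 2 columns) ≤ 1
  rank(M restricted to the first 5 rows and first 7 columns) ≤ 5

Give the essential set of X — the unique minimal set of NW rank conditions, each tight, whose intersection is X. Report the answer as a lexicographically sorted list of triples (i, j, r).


Propagating the 21 rank bounds to every northwest block:

  R[1]: 0 1 1 1 1 1 1
  R[2]: 0 1 1 1 2 2 2
  R[3]: 0 1 1 2 3 3 3
  R[4]: 0 1 2 3 4 4 4
  R[5]: 0 1 2 3 4 4 5
  R[6]: 0 1 2 3 4 5 6
  R[7]: 1 2 3 4 5 6 7

hence w(1..7) = (2, 5, 4, 3, 7, 6, 1).

|D(w)|=10, |Ess(w)|=4:

[(2, 4, 1), (3, 3, 1), (5, 6, 4), (6, 1, 0)]


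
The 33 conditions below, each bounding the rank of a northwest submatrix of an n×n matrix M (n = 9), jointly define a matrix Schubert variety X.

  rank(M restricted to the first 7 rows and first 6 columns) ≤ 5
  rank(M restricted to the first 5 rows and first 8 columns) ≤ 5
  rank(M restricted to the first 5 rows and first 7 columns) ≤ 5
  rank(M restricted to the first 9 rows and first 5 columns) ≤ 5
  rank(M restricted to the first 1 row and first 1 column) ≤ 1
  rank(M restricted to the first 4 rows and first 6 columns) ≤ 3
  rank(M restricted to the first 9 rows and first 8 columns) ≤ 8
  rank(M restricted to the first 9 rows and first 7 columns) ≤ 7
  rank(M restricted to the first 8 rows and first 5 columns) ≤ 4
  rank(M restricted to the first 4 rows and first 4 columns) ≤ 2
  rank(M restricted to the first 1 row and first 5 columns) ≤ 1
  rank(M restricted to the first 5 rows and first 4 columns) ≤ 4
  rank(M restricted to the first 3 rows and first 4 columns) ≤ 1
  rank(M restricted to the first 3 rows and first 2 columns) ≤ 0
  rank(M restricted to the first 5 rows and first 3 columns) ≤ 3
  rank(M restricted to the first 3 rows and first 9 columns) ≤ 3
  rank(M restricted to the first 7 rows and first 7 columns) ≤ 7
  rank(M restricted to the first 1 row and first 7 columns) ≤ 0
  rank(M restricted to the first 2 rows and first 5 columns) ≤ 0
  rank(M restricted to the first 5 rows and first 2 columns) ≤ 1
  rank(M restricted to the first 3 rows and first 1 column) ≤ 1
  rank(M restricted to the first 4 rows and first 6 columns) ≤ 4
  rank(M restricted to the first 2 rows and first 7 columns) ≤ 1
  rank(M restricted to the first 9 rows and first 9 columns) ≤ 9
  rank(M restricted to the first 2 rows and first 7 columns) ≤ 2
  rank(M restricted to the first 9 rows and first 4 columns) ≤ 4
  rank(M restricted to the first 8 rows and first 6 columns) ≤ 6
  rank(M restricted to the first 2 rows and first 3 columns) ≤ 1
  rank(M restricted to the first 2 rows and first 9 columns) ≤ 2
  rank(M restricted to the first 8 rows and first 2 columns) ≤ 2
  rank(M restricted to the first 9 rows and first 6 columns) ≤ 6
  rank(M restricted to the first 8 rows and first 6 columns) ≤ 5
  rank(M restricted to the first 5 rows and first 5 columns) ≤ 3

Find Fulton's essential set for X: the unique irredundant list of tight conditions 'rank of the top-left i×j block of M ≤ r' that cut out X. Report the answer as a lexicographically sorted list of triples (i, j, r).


Reconstructing r_w from the 33 given conditions:

  i=1: 0 | 0 | 0 | 0 | 0 | 0 | 0 | 1 | 1
  i=2: 0 | 0 | 0 | 0 | 0 | 1 | 1 | 2 | 2
  i=3: 0 | 0 | 1 | 1 | 1 | 2 | 2 | 3 | 3
  i=4: 1 | 1 | 2 | 2 | 2 | 3 | 3 | 4 | 4
  i=5: 1 | 1 | 2 | 3 | 3 | 4 | 4 | 5 | 5
  i=6: 1 | 2 | 3 | 4 | 4 | 5 | 5 | 6 | 6
  i=7: 1 | 2 | 3 | 4 | 4 | 5 | 6 | 7 | 7
  i=8: 1 | 2 | 3 | 4 | 4 | 5 | 6 | 7 | 8
  i=9: 1 | 2 | 3 | 4 | 5 | 6 | 7 | 8 | 9

reading off 1-entries of Δ²R: w = (8, 6, 3, 1, 4, 2, 7, 9, 5).

ℓ(w)=17; the 5 essential cells (i,j,r):

[(1, 7, 0), (2, 5, 0), (3, 2, 0), (5, 2, 1), (8, 5, 4)]


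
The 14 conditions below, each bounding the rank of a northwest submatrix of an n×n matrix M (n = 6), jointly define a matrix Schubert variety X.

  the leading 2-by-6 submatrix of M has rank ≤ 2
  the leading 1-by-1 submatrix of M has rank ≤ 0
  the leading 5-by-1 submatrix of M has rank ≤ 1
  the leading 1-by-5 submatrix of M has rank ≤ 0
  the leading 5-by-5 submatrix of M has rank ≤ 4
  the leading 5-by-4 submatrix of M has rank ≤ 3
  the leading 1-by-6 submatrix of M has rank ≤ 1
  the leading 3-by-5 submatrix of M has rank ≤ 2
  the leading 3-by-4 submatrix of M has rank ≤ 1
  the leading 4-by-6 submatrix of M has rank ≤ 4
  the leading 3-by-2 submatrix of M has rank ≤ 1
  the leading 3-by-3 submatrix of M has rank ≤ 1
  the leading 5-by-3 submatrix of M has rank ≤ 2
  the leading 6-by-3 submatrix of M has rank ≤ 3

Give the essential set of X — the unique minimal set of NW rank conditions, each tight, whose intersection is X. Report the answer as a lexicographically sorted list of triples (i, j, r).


Recovering R(i,j) via the rank-extension bound from the 14 conditions:

  row 1: 0 0 0 0 0 1
  row 2: 1 1 1 1 1 2
  row 3: 1 1 1 1 2 3
  row 4: 1 2 2 2 3 4
  row 5: 1 2 2 3 4 5
  row 6: 1 2 3 4 5 6

so w = (6, 1, 5, 2, 4, 3).

D(w) has 9 cells with 3 SE-corners; essential set:

[(1, 5, 0), (3, 4, 1), (5, 3, 2)]


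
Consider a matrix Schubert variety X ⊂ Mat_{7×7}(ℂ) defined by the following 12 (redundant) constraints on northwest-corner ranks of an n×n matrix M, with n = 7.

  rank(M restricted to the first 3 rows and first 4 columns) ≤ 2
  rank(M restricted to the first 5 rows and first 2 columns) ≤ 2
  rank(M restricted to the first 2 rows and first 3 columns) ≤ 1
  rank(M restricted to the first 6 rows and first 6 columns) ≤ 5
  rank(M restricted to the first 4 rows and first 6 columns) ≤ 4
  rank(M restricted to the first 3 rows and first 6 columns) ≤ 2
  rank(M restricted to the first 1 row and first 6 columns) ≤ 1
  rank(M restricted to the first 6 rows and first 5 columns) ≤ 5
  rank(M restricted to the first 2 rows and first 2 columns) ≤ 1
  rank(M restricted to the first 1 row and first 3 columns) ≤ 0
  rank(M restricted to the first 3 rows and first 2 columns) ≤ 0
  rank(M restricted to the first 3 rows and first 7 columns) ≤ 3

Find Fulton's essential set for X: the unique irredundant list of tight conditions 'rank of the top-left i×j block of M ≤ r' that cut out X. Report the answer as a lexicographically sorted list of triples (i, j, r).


The tightest implied rank at each (i,j), from the 12 conditions:

  row 1: 0 0 0 1 1 1 1
  row 2: 0 0 1 2 2 2 2
  row 3: 0 0 1 2 2 2 3
  row 4: 1 1 2 3 3 3 4
  row 5: 1 2 3 4 4 4 5
  row 6: 1 2 3 4 5 5 6
  row 7: 1 2 3 4 5 6 7

reading off 1-entries of Δ²R: w = (4, 3, 7, 1, 2, 5, 6).

Rothe diagram D(w) (9 cells), 3 SE-corners (essential conditions):

[(1, 3, 0), (3, 2, 0), (3, 6, 2)]


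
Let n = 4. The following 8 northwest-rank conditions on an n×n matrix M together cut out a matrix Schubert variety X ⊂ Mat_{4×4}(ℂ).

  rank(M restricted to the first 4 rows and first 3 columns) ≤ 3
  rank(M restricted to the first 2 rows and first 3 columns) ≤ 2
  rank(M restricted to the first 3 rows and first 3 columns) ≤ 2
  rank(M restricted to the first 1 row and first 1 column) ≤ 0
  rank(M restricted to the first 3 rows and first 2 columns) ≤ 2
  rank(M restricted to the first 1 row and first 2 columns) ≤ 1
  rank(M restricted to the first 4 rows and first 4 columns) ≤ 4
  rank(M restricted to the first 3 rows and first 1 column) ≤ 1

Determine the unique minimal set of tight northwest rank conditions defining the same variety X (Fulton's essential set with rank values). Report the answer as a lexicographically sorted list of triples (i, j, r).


Computing R[i][j] = min implied NW-rank bound (n=4, 8 conditions):

  0 | 1 | 1 | 1
  1 | 2 | 2 | 2
  1 | 2 | 2 | 3
  1 | 2 | 3 | 4

reading off 1-entries of Δ²R: w = (2, 1, 4, 3).

ℓ(w)=2; the 2 essential cells (i,j,r):

[(1, 1, 0), (3, 3, 2)]


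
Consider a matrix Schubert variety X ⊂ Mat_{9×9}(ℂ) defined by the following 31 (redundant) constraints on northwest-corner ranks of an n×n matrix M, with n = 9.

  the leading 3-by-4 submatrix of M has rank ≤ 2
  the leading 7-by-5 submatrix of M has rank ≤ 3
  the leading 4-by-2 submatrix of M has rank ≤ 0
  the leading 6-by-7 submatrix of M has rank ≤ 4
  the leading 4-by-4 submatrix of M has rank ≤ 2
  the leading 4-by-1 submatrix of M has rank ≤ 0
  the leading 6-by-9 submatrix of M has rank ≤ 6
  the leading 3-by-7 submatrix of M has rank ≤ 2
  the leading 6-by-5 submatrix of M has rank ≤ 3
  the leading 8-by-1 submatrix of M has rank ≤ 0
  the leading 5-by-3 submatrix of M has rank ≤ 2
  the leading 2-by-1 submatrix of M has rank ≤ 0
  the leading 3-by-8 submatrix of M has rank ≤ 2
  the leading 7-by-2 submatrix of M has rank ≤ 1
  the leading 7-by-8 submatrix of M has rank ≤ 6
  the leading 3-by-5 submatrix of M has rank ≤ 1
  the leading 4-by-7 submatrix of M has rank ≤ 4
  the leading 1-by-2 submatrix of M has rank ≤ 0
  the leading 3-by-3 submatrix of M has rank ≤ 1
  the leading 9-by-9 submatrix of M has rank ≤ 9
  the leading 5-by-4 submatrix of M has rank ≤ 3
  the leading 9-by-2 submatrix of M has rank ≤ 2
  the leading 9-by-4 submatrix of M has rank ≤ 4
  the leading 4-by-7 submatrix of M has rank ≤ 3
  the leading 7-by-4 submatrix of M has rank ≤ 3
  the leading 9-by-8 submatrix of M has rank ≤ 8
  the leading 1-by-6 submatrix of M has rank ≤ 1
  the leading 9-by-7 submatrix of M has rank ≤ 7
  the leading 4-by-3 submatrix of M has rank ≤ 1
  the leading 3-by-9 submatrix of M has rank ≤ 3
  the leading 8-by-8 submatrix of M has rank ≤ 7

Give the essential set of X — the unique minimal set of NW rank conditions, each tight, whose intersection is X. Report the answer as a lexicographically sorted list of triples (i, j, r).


Propagating the 31 rank bounds to every northwest block:

  i=1: 0 0 1 1 1 1 1 1 1
  i=2: 0 0 1 1 1 2 2 2 2
  i=3: 0 0 1 1 1 2 2 2 3
  i=4: 0 0 1 2 2 3 3 3 4
  i=5: 0 1 2 3 3 4 4 4 5
  i=6: 0 1 2 3 3 4 4 5 6
  i=7: 0 1 2 3 3 4 5 6 7
  i=8: 0 1 2 3 4 5 6 7 8
  i=9: 1 2 3 4 5 6 7 8 9

second differences of R give the permutation w = (3, 6, 9, 4, 2, 8, 7, 5, 1).

|D(w)|=21, |Ess(w)|=6:

[(3, 5, 1), (3, 8, 2), (4, 2, 0), (6, 7, 4), (7, 5, 3), (8, 1, 0)]


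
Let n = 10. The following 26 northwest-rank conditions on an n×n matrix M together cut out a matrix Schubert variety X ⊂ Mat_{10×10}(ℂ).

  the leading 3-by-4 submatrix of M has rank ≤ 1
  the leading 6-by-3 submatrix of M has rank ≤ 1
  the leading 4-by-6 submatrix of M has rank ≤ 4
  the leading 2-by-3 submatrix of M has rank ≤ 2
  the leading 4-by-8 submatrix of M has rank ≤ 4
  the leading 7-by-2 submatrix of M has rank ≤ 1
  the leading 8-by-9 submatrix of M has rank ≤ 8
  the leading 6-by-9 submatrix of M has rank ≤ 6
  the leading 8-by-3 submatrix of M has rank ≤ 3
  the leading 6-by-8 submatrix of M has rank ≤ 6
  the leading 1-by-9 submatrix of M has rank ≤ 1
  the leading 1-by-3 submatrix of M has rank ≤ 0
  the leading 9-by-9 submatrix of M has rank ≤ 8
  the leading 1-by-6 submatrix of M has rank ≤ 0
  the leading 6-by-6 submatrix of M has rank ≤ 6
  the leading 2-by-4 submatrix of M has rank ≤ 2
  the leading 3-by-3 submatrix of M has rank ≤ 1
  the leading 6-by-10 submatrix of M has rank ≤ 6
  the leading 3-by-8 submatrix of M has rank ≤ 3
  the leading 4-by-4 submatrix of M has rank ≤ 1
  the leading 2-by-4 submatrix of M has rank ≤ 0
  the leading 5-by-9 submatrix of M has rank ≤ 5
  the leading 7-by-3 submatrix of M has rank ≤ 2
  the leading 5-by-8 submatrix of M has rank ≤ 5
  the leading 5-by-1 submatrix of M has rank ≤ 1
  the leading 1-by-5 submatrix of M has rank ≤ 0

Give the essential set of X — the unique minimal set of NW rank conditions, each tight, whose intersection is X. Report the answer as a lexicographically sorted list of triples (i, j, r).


Reconstructing r_w from the 26 given conditions:

  i=1: 0, 0, 0, 0, 0, 0, 1, 1, 1, 1
  i=2: 0, 0, 0, 0, 1, 1, 2, 2, 2, 2
  i=3: 1, 1, 1, 1, 2, 2, 3, 3, 3, 3
  i=4: 1, 1, 1, 1, 2, 3, 4, 4, 4, 4
  i=5: 1, 1, 1, 2, 3, 4, 5, 5, 5, 5
  i=6: 1, 1, 1, 2, 3, 4, 5, 6, 6, 6
  i=7: 1, 1, 2, 3, 4, 5, 6, 7, 7, 7
  i=8: 1, 2, 3, 4, 5, 6, 7, 8, 8, 8
  i=9: 1, 2, 3, 4, 5, 6, 7, 8, 8, 9
  i=10: 1, 2, 3, 4, 5, 6, 7, 8, 9, 10

giving w = (7, 5, 1, 6, 4, 8, 3, 2, 10, 9) via Δ²R.

Fulton essential set (6 of the 19 Rothe cells):

[(1, 6, 0), (2, 4, 0), (4, 4, 1), (6, 3, 1), (7, 2, 1), (9, 9, 8)]


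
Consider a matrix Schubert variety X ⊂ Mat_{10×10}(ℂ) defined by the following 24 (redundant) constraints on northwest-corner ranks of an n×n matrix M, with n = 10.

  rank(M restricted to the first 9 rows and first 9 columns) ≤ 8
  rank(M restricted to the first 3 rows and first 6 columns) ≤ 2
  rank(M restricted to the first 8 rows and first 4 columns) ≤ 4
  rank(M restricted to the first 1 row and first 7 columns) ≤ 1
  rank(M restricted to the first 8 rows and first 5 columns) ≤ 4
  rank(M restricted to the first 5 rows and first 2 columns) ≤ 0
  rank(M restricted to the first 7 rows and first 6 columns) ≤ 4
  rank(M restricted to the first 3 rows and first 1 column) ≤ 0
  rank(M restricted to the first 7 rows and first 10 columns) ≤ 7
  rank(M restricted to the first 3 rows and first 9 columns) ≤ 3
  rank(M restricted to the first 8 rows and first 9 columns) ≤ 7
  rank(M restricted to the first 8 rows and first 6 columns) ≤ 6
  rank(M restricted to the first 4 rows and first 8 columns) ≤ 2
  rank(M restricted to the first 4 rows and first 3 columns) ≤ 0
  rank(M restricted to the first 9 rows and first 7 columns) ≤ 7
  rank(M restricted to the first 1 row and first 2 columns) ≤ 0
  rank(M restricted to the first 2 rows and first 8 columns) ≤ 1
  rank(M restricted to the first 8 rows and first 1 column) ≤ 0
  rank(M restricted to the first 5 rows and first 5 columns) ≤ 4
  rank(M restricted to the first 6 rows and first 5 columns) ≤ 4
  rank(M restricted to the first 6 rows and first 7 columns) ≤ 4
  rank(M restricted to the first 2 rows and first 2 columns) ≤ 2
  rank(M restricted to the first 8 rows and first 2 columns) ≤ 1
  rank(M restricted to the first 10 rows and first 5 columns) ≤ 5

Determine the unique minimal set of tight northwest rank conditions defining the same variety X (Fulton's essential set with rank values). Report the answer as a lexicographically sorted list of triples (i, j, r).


The tightest implied rank at each (i,j), from the 24 conditions:

  R[1]: 0, 0, 0, 1, 1, 1, 1, 1, 1, 1
  R[2]: 0, 0, 0, 1, 1, 1, 1, 1, 2, 2
  R[3]: 0, 0, 0, 1, 2, 2, 2, 2, 3, 3
  R[4]: 0, 0, 0, 1, 2, 2, 2, 2, 3, 4
  R[5]: 0, 0, 1, 2, 3, 3, 3, 3, 4, 5
  R[6]: 0, 1, 2, 3, 4, 4, 4, 4, 5, 6
  R[7]: 0, 1, 2, 3, 4, 4, 5, 5, 6, 7
  R[8]: 0, 1, 2, 3, 4, 5, 6, 6, 7, 8
  R[9]: 1, 2, 3, 4, 5, 6, 7, 7, 8, 9
  R[10]: 1, 2, 3, 4, 5, 6, 7, 8, 9, 10

so w = (4, 9, 5, 10, 3, 2, 7, 6, 1, 8).

6 SE-corners of the 25-cell Rothe diagram give Ess(w):

[(2, 8, 1), (4, 3, 0), (4, 8, 2), (5, 2, 0), (7, 6, 4), (8, 1, 0)]


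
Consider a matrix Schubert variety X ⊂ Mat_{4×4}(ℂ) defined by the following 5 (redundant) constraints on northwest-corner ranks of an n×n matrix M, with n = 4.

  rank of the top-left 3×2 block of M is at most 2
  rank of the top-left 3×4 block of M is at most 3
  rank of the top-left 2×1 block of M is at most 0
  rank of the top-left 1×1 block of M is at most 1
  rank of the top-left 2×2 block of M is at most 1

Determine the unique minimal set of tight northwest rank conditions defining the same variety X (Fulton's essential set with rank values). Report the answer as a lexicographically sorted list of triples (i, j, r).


Propagating the 5 rank bounds to every northwest block:

  0 | 1 | 1 | 1
  0 | 1 | 2 | 2
  1 | 2 | 3 | 3
  1 | 2 | 3 | 4

hence w(1..4) = (2, 3, 1, 4).

Rothe diagram D(w) (2 cells), 1 SE-corner (essential condition):

[(2, 1, 0)]


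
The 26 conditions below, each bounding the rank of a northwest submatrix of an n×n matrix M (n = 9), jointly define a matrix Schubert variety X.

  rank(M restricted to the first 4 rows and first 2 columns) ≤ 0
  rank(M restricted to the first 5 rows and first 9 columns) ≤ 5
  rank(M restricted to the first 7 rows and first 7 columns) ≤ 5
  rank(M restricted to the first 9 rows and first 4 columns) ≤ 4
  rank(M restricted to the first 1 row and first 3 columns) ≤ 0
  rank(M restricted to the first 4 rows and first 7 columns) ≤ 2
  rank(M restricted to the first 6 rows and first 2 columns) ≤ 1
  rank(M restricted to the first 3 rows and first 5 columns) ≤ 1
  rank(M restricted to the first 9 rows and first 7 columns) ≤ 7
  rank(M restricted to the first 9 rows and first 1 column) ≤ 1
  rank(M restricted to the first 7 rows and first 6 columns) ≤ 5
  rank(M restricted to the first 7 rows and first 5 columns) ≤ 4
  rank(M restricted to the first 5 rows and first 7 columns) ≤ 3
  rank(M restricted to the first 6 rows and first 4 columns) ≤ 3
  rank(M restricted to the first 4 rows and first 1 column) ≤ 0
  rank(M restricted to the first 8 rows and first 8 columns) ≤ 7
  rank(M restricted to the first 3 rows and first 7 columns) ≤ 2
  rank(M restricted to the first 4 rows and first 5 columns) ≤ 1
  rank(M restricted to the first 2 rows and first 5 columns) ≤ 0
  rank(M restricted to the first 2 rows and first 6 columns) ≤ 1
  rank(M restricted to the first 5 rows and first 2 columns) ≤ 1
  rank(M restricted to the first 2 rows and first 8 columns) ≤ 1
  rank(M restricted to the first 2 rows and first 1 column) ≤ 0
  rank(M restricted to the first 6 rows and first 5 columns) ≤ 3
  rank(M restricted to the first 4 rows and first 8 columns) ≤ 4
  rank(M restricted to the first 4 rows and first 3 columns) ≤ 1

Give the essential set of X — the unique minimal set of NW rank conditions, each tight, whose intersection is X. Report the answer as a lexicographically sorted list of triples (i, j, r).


Propagating the 26 rank bounds to every northwest block:

  R[1]: 0 0 0 0 0 1 1 1 1
  R[2]: 0 0 0 0 0 1 1 1 2
  R[3]: 0 0 1 1 1 2 2 2 3
  R[4]: 0 0 1 1 1 2 2 3 4
  R[5]: 1 1 2 2 2 3 3 4 5
  R[6]: 1 1 2 3 3 4 4 5 6
  R[7]: 1 2 3 4 4 5 5 6 7
  R[8]: 1 2 3 4 5 6 6 7 8
  R[9]: 1 2 3 4 5 6 7 8 9

giving w = (6, 9, 3, 8, 1, 4, 2, 5, 7) via Δ²R.

D(w) has 20 cells with 6 SE-corners; essential set:

[(2, 5, 0), (2, 8, 1), (4, 2, 0), (4, 5, 1), (4, 7, 2), (6, 2, 1)]


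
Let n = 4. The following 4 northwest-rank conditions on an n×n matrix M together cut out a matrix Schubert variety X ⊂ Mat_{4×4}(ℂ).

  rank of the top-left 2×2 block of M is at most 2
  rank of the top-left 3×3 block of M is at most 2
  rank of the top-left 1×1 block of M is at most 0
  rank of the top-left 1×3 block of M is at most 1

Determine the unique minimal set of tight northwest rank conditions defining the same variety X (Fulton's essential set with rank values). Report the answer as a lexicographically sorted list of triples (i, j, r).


Propagating the 4 rank bounds to every northwest block:

  0  1  1  1
  1  2  2  2
  1  2  2  3
  1  2  3  4

so w = (2, 1, 4, 3).

ℓ(w)=2; the 2 essential cells (i,j,r):

[(1, 1, 0), (3, 3, 2)]


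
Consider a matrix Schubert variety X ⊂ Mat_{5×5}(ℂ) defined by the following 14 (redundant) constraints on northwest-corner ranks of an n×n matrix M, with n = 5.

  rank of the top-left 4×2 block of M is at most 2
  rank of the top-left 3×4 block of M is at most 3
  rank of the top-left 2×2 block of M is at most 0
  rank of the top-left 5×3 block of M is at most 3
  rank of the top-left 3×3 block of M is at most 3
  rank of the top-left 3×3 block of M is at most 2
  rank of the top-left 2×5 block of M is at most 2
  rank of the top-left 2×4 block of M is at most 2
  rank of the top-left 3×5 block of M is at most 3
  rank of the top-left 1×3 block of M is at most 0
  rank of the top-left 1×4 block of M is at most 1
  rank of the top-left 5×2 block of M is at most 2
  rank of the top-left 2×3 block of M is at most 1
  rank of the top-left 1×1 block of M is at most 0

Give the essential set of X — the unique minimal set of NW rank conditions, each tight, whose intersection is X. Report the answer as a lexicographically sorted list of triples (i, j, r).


Propagating the 14 rank bounds to every northwest block:

  0, 0, 0, 1, 1
  0, 0, 1, 2, 2
  1, 1, 2, 3, 3
  1, 2, 3, 4, 4
  1, 2, 3, 4, 5

giving w = (4, 3, 1, 2, 5) via Δ²R.

Fulton essential set (2 of the 5 Rothe cells):

[(1, 3, 0), (2, 2, 0)]


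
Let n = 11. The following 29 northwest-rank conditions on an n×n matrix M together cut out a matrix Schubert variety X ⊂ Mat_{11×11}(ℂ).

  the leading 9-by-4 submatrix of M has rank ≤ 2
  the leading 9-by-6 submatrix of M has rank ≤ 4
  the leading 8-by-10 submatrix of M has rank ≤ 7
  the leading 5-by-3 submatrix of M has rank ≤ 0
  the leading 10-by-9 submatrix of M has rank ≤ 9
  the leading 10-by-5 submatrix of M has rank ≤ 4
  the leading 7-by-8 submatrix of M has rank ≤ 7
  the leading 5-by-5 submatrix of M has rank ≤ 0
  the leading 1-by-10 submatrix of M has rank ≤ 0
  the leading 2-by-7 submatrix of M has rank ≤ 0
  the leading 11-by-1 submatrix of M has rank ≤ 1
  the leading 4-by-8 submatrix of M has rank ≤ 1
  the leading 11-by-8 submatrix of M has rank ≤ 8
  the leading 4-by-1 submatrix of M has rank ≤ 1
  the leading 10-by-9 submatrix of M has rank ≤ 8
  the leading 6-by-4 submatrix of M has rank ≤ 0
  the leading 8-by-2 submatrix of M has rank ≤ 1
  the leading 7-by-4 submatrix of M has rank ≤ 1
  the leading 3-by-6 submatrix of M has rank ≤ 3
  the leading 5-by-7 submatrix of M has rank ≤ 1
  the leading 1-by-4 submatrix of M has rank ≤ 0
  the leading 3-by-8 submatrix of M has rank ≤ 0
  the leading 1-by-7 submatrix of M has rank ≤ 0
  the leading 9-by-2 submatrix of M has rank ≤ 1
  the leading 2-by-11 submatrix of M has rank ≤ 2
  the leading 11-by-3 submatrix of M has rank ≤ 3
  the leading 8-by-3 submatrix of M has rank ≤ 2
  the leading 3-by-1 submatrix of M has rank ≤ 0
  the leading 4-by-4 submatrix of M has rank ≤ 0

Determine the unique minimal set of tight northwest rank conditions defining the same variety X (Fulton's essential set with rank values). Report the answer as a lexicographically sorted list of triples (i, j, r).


Reconstructing r_w from the 29 given conditions:

  R[1]: 0  0  0  0  0  0  0  0  0  0  1
  R[2]: 0  0  0  0  0  0  0  0  1  1  2
  R[3]: 0  0  0  0  0  0  0  0  1  2  3
  R[4]: 0  0  0  0  0  1  1  1  2  3  4
  R[5]: 0  0  0  0  0  1  1  2  3  4  5
  R[6]: 0  0  0  0  1  2  2  3  4  5  6
  R[7]: 1  1  1  1  2  3  3  4  5  6  7
  R[8]: 1  1  2  2  3  4  4  5  6  7  8
  R[9]: 1  1  2  2  3  4  5  6  7  8  9
  R[10]: 1  2  3  3  4  5  6  7  8  9  10
  R[11]: 1  2  3  4  5  6  7  8  9  10  11

the unique w with this rank table is (11, 9, 10, 6, 8, 5, 1, 3, 7, 2, 4).

Fulton essential set (7 of the 44 Rothe cells):

[(1, 10, 0), (3, 8, 0), (5, 5, 0), (5, 7, 1), (6, 4, 0), (9, 2, 1), (9, 4, 2)]
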